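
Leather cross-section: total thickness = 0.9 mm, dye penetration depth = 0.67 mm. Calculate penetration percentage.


Penetration% = 0.67 / 0.9 x 100
Penetration = 74.4%


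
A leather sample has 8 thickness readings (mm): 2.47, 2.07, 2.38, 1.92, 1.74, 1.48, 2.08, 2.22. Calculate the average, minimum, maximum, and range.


Sum = 16.36
Average = 16.36 / 8 = 2.05 mm
Minimum = 1.48 mm
Maximum = 2.47 mm
Range = 2.47 - 1.48 = 0.99 mm


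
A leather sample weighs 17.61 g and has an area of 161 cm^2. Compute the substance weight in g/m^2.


Substance weight = mass / area x 10000
SW = 17.61 / 161 x 10000
SW = 1093.8 g/m^2


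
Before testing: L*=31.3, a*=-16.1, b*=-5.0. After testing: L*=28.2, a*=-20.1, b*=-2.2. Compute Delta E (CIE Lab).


dL = 28.2 - 31.3 = -3.1
da = -20.1 - (-16.1) = -4.0
db = -2.2 - (-5.0) = 2.8
dE = sqrt((-3.1)^2 + (-4.0)^2 + (2.8)^2) = 5.78


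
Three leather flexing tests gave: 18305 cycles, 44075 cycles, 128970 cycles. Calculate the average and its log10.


Average = (18305 + 44075 + 128970) / 3 = 63783 cycles
log10(63783) = 4.80


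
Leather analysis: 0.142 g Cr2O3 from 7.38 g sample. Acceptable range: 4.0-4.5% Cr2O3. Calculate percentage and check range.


Cr2O3% = 0.142 / 7.38 x 100 = 1.92%
Acceptable range: 4.0 to 4.5%
Within range: No


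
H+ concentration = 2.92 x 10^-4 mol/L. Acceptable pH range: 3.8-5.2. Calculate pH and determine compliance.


pH = 3.53
Compliant: No

pH = -log10(2.92 x 10^-4) = 3.53
Range: 3.8 to 5.2
Compliant: No


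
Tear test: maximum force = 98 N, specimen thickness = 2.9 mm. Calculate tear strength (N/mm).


Tear strength = force / thickness
Tear = 98 / 2.9 = 33.8 N/mm


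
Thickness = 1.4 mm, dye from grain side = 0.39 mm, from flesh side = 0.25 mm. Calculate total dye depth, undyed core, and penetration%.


Total dyed = 0.39 + 0.25 = 0.64 mm
Undyed core = 1.4 - 0.64 = 0.76 mm
Penetration = 0.64 / 1.4 x 100 = 45.7%


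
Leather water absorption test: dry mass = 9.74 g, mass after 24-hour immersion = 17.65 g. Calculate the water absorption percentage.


Water absorbed = 17.65 - 9.74 = 7.91 g
WA% = 7.91 / 9.74 x 100 = 81.2%


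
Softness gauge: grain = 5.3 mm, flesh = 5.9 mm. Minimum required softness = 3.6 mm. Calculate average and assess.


Average = (5.3 + 5.9) / 2 = 5.60 mm
Minimum = 3.6 mm
Meets requirement: Yes


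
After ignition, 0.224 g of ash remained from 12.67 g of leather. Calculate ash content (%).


1.77%

Ash% = 0.224 / 12.67 x 100
Ash% = 1.77%


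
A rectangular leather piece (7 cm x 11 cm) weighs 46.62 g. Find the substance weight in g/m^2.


6054.5 g/m^2

Area = 7 x 11 = 77 cm^2
SW = 46.62 / 77 x 10000 = 6054.5 g/m^2


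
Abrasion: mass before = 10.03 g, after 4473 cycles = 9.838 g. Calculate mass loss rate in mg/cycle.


Mass loss = 10.03 - 9.838 = 0.192 g
Rate = 0.192 / 4473 x 1000 = 0.043 mg/cycle


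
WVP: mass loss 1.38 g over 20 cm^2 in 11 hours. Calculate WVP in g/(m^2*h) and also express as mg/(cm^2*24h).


WVP = 1.38 / (20 x 11) x 10000 = 62.73 g/(m^2*h)
Mass loss in mg = 1.38 x 1000 = 1380 mg
Per cm^2 per 24h in mg: 1380 x 24 / (20 x 11) = 33120 / 220 = 150.55 mg/(cm^2*24h)


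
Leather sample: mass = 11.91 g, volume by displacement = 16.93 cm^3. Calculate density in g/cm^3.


Density = mass / volume
Density = 11.91 / 16.93 = 0.703 g/cm^3


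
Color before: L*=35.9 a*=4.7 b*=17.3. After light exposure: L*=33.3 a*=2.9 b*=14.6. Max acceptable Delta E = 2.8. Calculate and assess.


dL = -2.6, da = -1.8, db = -2.7
dE = sqrt((-2.6)^2 + (-1.8)^2 + (-2.7)^2) = 4.16
Max = 2.8
Passes: No


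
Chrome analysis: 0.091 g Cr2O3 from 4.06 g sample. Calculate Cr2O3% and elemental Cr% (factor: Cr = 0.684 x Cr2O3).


Cr2O3 = 2.24%
Cr = 1.53%

Cr2O3% = 0.091 / 4.06 x 100 = 2.24%
Cr% = 2.24 x 0.684 = 1.53%


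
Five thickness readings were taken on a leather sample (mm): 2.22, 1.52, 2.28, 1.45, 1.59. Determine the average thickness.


Sum = 2.22 + 1.52 + 2.28 + 1.45 + 1.59 = 9.06
Average = 9.06 / 5 = 1.81 mm


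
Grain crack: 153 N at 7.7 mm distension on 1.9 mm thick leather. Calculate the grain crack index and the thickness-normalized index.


Crack index = 153 / 7.7 = 19.9 N/mm
Normalized = 19.9 / 1.9 = 10.5 N/mm per mm


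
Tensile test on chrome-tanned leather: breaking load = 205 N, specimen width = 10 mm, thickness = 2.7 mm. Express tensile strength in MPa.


7.59 MPa

Cross-section = 10 x 2.7 = 27.0 mm^2
TS = 205 / 27.0 = 7.59 MPa
(1 N/mm^2 = 1 MPa)


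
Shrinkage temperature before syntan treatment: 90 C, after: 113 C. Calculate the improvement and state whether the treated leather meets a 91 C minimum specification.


Improvement = 113 - 90 = 23 C
Spec check: 113 C >= 91 C? Yes


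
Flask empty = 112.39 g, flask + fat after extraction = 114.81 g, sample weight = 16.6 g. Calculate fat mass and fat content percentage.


Fat mass = 114.81 - 112.39 = 2.42 g
Fat% = 2.42 / 16.6 x 100 = 14.6%


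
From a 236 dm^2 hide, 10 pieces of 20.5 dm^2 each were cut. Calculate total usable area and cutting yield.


Usable area = 205.0 dm^2
Yield = 86.9%

Total usable = 10 x 20.5 = 205.0 dm^2
Yield = 205.0 / 236 x 100 = 86.9%


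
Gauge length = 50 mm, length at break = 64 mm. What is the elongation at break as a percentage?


Extension = 64 - 50 = 14 mm
Elongation = 14 / 50 x 100 = 28.0%


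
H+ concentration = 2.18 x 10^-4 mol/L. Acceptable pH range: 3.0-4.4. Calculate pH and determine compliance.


pH = 3.66
Compliant: Yes

pH = -log10(2.18 x 10^-4) = 3.66
Range: 3.0 to 4.4
Compliant: Yes


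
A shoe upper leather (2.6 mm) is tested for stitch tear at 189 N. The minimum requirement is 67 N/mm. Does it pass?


STS = 72.7 N/mm
Passes: Yes

STS = 189 / 2.6 = 72.7 N/mm
Minimum required: 67 N/mm
Passes: Yes


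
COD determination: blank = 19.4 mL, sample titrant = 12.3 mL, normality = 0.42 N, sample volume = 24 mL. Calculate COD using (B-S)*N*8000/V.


COD = (19.4 - 12.3) x 0.42 x 8000 / 24
COD = 7.1 x 0.42 x 8000 / 24
COD = 994.0 mg/L


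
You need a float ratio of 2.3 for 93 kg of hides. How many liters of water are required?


Water = hide weight x target ratio
Water = 93 x 2.3 = 213.9 L


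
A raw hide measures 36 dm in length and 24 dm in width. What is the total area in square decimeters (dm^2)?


864 dm^2


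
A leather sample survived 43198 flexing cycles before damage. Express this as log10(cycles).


4.64

log10(43198) = 4.64


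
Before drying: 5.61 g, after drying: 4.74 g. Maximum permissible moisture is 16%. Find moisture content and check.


MC = (5.61 - 4.74) / 5.61 x 100 = 15.5%
Maximum: 16%
Acceptable: Yes


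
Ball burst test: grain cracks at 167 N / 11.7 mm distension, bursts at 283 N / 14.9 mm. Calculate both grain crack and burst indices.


Crack index = 14.3 N/mm
Burst index = 19.0 N/mm

Crack index = 167 / 11.7 = 14.3 N/mm
Burst index = 283 / 14.9 = 19.0 N/mm


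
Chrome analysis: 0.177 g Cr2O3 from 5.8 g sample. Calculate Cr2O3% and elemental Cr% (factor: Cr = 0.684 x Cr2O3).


Cr2O3 = 3.05%
Cr = 2.09%

Cr2O3% = 0.177 / 5.8 x 100 = 3.05%
Cr% = 3.05 x 0.684 = 2.09%


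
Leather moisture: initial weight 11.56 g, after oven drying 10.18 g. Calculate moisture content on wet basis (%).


Moisture = 11.56 - 10.18 = 1.38 g
MC = 1.38 / 11.56 x 100 = 11.9%


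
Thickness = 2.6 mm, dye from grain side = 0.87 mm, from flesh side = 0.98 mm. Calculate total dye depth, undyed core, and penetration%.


Total dyed = 1.85 mm
Undyed core = 0.75 mm
Penetration = 71.2%

Total dyed = 0.87 + 0.98 = 1.85 mm
Undyed core = 2.6 - 1.85 = 0.75 mm
Penetration = 1.85 / 2.6 x 100 = 71.2%


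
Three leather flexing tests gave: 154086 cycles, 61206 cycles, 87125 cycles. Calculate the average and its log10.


Average = (154086 + 61206 + 87125) / 3 = 100806 cycles
log10(100806) = 5.00


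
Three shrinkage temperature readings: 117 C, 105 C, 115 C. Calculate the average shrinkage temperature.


112.3 C

Average = (117 + 105 + 115) / 3
Average = 337 / 3 = 112.3 C


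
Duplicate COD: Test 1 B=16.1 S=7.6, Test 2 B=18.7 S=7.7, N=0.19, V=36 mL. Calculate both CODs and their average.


COD1 = 358.9 mg/L
COD2 = 464.4 mg/L
Average = 411.7 mg/L

COD1 = (16.1 - 7.6) x 0.19 x 8000 / 36 = 358.9 mg/L
COD2 = (18.7 - 7.7) x 0.19 x 8000 / 36 = 464.4 mg/L
Average = (358.9 + 464.4) / 2 = 411.7 mg/L


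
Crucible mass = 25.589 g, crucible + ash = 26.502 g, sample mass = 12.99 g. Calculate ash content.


Ash mass = 0.913 g
Ash content = 7.03%

Ash mass = 26.502 - 25.589 = 0.913 g
Ash% = 0.913 / 12.99 x 100 = 7.03%


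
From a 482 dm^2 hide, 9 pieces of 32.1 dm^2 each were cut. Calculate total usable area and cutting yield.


Usable area = 288.9 dm^2
Yield = 59.9%


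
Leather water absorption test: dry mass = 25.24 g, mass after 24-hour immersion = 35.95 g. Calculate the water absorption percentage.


Water absorbed = 35.95 - 25.24 = 10.71 g
WA% = 10.71 / 25.24 x 100 = 42.4%


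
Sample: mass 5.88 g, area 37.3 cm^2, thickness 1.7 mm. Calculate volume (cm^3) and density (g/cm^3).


Thickness in cm = 1.7 / 10 = 0.17 cm
Volume = 37.3 x 0.17 = 6.341 cm^3
Density = 5.88 / 6.341 = 0.927 g/cm^3


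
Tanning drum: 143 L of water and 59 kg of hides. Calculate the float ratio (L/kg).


Float ratio = water / hide weight
Ratio = 143 / 59 = 2.4


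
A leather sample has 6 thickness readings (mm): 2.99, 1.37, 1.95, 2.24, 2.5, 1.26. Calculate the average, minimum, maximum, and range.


Average = 2.05 mm
Min = 1.26 mm
Max = 2.99 mm
Range = 1.73 mm

Sum = 12.31
Average = 12.31 / 6 = 2.05 mm
Minimum = 1.26 mm
Maximum = 2.99 mm
Range = 2.99 - 1.26 = 1.73 mm


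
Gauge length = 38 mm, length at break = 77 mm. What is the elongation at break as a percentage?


Extension = 77 - 38 = 39 mm
Elongation = 39 / 38 x 100 = 102.6%


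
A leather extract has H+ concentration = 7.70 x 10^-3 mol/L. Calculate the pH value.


pH = -log10[H+]
pH = -log10(7.70 x 10^-3) = 2.11


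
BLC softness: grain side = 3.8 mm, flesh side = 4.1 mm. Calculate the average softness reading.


Average = (3.8 + 4.1) / 2
Average = 3.95 mm


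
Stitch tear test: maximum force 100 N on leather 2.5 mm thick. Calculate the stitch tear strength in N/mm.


40.0 N/mm


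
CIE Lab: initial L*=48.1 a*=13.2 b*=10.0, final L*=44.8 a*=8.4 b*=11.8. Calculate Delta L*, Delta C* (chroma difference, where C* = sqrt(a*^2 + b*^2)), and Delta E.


Delta L* = 44.8 - 48.1 = -3.3
C1* = sqrt((13.2)^2 + (10.0)^2) = 16.560
C2* = sqrt((8.4)^2 + (11.8)^2) = 14.484
Delta C* = 14.484 - 16.560 = -2.08
Delta E = sqrt((-3.3)^2 + (-4.8)^2 + (1.8)^2) = 6.10


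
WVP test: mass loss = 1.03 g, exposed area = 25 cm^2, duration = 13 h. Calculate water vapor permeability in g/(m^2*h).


WVP = mass_loss / (area x time) x 10000
WVP = 1.03 / (25 x 13) x 10000
WVP = 1.03 / 325 x 10000 = 31.69 g/(m^2*h)


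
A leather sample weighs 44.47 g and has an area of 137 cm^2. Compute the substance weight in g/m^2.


3246.0 g/m^2

Substance weight = mass / area x 10000
SW = 44.47 / 137 x 10000
SW = 3246.0 g/m^2


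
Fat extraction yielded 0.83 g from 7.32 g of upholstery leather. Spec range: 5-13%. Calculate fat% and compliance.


Fat% = 0.83 / 7.32 x 100 = 11.3%
Spec range: 5-13%
Compliant: Yes


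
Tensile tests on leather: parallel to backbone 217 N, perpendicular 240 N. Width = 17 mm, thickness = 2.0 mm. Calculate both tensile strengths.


Parallel = 6.38 N/mm^2
Perpendicular = 7.06 N/mm^2

Area = 17 x 2.0 = 34.0 mm^2
TS (parallel) = 217 / 34.0 = 6.38 N/mm^2
TS (perpendicular) = 240 / 34.0 = 7.06 N/mm^2


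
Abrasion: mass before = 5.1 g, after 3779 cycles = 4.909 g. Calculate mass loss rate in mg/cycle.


Mass loss = 5.1 - 4.909 = 0.191 g
Rate = 0.191 / 3779 x 1000 = 0.051 mg/cycle


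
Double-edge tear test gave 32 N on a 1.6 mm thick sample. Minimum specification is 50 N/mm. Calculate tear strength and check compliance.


Tear strength = 32 / 1.6 = 20.0 N/mm
Required minimum = 50 N/mm
Compliant: No


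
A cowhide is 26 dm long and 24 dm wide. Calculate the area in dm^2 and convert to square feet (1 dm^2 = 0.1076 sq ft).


624 dm^2
67.14 sq ft


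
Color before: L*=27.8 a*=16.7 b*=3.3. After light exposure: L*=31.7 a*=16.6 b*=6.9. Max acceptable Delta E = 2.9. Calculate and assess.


dL = 3.9, da = -0.1, db = 3.6
dE = sqrt((3.9)^2 + (-0.1)^2 + (3.6)^2) = 5.31
Max = 2.9
Passes: No


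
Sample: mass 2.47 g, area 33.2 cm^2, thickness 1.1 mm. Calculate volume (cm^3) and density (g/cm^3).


Thickness in cm = 1.1 / 10 = 0.11 cm
Volume = 33.2 x 0.11 = 3.652 cm^3
Density = 2.47 / 3.652 = 0.676 g/cm^3


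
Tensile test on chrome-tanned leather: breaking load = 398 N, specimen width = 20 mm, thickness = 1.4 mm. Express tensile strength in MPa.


Cross-section = 20 x 1.4 = 28.0 mm^2
TS = 398 / 28.0 = 14.21 MPa
(1 N/mm^2 = 1 MPa)


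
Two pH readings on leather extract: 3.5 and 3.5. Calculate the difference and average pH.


Difference = 0.0
Average pH = 3.50

Difference = |3.5 - 3.5| = 0.0
Average = (3.5 + 3.5) / 2 = 3.50


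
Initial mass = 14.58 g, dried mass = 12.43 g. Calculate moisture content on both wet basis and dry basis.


Moisture lost = 14.58 - 12.43 = 2.15 g
Wet basis MC = 2.15 / 14.58 x 100 = 14.7%
Dry basis MC = 2.15 / 12.43 x 100 = 17.3%


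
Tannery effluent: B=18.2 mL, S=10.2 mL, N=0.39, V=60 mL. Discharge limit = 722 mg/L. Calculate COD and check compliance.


COD = (18.2 - 10.2) x 0.39 x 8000 / 60 = 416.0 mg/L
Limit: 722 mg/L
Compliant: Yes


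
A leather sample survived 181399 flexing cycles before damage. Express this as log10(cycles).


log10(181399) = 5.26


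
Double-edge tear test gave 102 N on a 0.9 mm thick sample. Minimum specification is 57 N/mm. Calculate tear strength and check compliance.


Tear strength = 113.3 N/mm
Compliant: Yes

Tear strength = 102 / 0.9 = 113.3 N/mm
Required minimum = 57 N/mm
Compliant: Yes


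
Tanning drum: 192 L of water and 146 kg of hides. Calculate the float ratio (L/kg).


Float ratio = water / hide weight
Ratio = 192 / 146 = 1.3


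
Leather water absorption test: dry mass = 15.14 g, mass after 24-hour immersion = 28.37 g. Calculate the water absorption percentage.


87.4%

Water absorbed = 28.37 - 15.14 = 13.23 g
WA% = 13.23 / 15.14 x 100 = 87.4%


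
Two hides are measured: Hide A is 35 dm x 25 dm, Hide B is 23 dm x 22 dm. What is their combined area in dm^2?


1381 dm^2


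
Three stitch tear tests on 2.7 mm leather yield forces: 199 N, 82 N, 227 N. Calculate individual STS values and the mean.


STS1 = 73.7 N/mm
STS2 = 30.4 N/mm
STS3 = 84.1 N/mm
Mean = 62.7 N/mm

STS1 = 199 / 2.7 = 73.7 N/mm
STS2 = 82 / 2.7 = 30.4 N/mm
STS3 = 227 / 2.7 = 84.1 N/mm
Mean = (73.7 + 30.4 + 84.1) / 3 = 62.7 N/mm


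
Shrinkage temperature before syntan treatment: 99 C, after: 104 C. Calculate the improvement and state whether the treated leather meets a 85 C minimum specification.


Improvement = 104 - 99 = 5 C
Spec check: 104 C >= 85 C? Yes


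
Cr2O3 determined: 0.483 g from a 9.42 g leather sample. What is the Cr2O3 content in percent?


Cr2O3% = 0.483 / 9.42 x 100
Cr2O3% = 5.13%


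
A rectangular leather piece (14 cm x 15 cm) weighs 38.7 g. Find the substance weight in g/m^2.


1842.9 g/m^2

Area = 14 x 15 = 210 cm^2
SW = 38.7 / 210 x 10000 = 1842.9 g/m^2


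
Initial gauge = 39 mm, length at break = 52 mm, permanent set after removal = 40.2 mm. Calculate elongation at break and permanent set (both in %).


Elongation at break = (52 - 39) / 39 x 100 = 33.3%
Permanent set = (40.2 - 39) / 39 x 100 = 3.1%


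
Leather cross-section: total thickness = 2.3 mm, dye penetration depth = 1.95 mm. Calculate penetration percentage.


Penetration% = 1.95 / 2.3 x 100
Penetration = 84.8%


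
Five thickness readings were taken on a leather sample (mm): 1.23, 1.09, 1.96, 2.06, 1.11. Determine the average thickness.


1.49 mm


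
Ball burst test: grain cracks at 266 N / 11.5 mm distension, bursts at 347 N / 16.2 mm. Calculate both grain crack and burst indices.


Crack index = 266 / 11.5 = 23.1 N/mm
Burst index = 347 / 16.2 = 21.4 N/mm


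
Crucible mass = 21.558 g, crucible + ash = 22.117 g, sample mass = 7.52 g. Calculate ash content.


Ash mass = 22.117 - 21.558 = 0.559 g
Ash% = 0.559 / 7.52 x 100 = 7.43%


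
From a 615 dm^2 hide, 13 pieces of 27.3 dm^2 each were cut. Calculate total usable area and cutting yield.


Usable area = 354.9 dm^2
Yield = 57.7%

Total usable = 13 x 27.3 = 354.9 dm^2
Yield = 354.9 / 615 x 100 = 57.7%


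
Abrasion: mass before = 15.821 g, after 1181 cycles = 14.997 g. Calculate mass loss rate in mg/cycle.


Mass loss = 15.821 - 14.997 = 0.824 g
Rate = 0.824 / 1181 x 1000 = 0.698 mg/cycle


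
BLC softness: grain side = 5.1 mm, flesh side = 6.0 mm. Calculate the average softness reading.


Average = (5.1 + 6.0) / 2
Average = 5.55 mm


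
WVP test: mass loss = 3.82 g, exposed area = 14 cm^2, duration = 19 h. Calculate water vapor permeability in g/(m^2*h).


143.61 g/(m^2*h)

WVP = mass_loss / (area x time) x 10000
WVP = 3.82 / (14 x 19) x 10000
WVP = 3.82 / 266 x 10000 = 143.61 g/(m^2*h)


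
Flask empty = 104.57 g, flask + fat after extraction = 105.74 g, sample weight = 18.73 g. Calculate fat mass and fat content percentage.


Fat mass = 1.17 g
Fat content = 6.2%

Fat mass = 105.74 - 104.57 = 1.17 g
Fat% = 1.17 / 18.73 x 100 = 6.2%


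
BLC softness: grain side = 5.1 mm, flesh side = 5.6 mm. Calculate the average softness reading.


5.35 mm

Average = (5.1 + 5.6) / 2
Average = 5.35 mm


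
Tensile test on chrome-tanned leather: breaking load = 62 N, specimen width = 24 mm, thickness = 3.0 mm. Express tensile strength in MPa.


Cross-section = 24 x 3.0 = 72.0 mm^2
TS = 62 / 72.0 = 0.86 MPa
(1 N/mm^2 = 1 MPa)


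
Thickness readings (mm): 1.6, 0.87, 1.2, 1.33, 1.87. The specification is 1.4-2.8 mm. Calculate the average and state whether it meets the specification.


Average = 1.37 mm
Within specification: No


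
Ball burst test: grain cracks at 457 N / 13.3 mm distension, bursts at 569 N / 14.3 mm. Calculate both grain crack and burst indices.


Crack index = 457 / 13.3 = 34.4 N/mm
Burst index = 569 / 14.3 = 39.8 N/mm


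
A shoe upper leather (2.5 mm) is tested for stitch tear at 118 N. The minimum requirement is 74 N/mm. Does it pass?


STS = 47.2 N/mm
Passes: No


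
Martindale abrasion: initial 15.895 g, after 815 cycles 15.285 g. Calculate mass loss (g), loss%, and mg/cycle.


Mass loss = 0.610 g
Loss = 3.84%
Rate = 0.748 mg/cycle

Loss = 15.895 - 15.285 = 0.610 g
Loss% = 0.610 / 15.895 x 100 = 3.84%
Rate = 0.610 / 815 x 1000 = 0.748 mg/cycle


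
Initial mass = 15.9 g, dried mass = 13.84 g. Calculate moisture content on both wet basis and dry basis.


Moisture lost = 15.9 - 13.84 = 2.06 g
Wet basis MC = 2.06 / 15.9 x 100 = 13.0%
Dry basis MC = 2.06 / 13.84 x 100 = 14.9%


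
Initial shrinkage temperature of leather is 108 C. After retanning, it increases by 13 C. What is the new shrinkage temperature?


121 C

New Ts = 108 + 13 = 121 C


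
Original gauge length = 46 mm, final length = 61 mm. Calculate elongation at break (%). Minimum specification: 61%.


Elongation = 32.6%
Meets spec: No

Extension = 61 - 46 = 15 mm
Elongation = 15 / 46 x 100 = 32.6%
Minimum required: 61%
Meets specification: No


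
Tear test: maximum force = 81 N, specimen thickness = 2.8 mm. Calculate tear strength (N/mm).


Tear strength = force / thickness
Tear = 81 / 2.8 = 28.9 N/mm


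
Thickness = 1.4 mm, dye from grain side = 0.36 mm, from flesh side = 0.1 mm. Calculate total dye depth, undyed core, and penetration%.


Total dyed = 0.46 mm
Undyed core = 0.94 mm
Penetration = 32.9%


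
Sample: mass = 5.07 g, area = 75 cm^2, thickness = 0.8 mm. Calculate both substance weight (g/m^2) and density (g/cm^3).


Substance weight = 676.0 g/m^2
Density = 0.845 g/cm^3

SW = 5.07 / 75 x 10000 = 676.0 g/m^2
Volume = 75 x 0.8 / 10 = 6.00 cm^3
Density = 5.07 / 6.00 = 0.845 g/cm^3


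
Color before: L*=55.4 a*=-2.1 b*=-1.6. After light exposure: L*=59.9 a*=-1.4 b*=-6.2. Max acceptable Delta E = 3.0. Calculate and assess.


dL = 4.5, da = 0.7, db = -4.6
dE = sqrt((4.5)^2 + (0.7)^2 + (-4.6)^2) = 6.47
Max = 3.0
Passes: No


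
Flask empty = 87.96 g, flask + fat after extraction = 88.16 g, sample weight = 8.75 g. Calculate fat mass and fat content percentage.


Fat mass = 88.16 - 87.96 = 0.20 g
Fat% = 0.20 / 8.75 x 100 = 2.3%


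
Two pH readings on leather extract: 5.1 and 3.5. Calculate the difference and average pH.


Difference = |5.1 - 3.5| = 1.6
Average = (5.1 + 3.5) / 2 = 4.30


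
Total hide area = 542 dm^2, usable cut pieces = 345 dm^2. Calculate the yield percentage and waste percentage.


Yield = 345 / 542 x 100 = 63.7%
Waste = 542 - 345 = 197 dm^2
Waste% = 100 - 63.7 = 36.3%


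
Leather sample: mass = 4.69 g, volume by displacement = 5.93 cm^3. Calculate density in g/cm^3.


0.791 g/cm^3

Density = mass / volume
Density = 4.69 / 5.93 = 0.791 g/cm^3


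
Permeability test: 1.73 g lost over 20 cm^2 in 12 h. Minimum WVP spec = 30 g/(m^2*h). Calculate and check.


WVP = 1.73 / (20 x 12) x 10000 = 72.08 g/(m^2*h)
Minimum: 30 g/(m^2*h)
Meets spec: Yes


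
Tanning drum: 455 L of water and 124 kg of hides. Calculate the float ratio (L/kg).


Float ratio = water / hide weight
Ratio = 455 / 124 = 3.7


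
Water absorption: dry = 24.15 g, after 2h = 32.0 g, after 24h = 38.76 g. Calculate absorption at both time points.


WA (2h) = (32.0 - 24.15) / 24.15 x 100 = 32.5%
WA (24h) = (38.76 - 24.15) / 24.15 x 100 = 60.5%


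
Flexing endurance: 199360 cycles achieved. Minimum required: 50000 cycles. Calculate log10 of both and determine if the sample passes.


Achieved: log10 = 5.30
Required: log10 = 4.70
Passes: Yes

log10(199360) = 5.30
log10(50000) = 4.70
Passes: Yes


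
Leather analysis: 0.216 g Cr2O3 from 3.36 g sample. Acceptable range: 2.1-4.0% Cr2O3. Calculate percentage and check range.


Cr2O3% = 0.216 / 3.36 x 100 = 6.43%
Acceptable range: 2.1 to 4.0%
Within range: No


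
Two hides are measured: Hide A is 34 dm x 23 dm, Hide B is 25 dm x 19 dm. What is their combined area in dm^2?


1257 dm^2


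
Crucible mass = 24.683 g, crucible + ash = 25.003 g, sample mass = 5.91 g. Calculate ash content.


Ash mass = 25.003 - 24.683 = 0.320 g
Ash% = 0.320 / 5.91 x 100 = 5.41%


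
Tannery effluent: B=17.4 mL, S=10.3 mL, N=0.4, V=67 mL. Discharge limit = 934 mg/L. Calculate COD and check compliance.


COD = (17.4 - 10.3) x 0.4 x 8000 / 67 = 339.1 mg/L
Limit: 934 mg/L
Compliant: Yes


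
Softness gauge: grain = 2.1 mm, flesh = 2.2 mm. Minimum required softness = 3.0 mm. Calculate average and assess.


Average softness = 2.15 mm
Meets requirement: No

Average = (2.1 + 2.2) / 2 = 2.15 mm
Minimum = 3.0 mm
Meets requirement: No


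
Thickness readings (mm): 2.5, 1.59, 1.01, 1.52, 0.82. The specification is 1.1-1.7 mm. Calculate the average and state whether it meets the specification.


Sum = 7.44
Average = 7.44 / 5 = 1.49 mm
Specification range: 1.1 to 1.7 mm
Within spec: Yes


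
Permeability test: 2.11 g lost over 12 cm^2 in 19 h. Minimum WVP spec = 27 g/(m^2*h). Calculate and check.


WVP = 92.54 g/(m^2*h)
Meets specification: Yes

WVP = 2.11 / (12 x 19) x 10000 = 92.54 g/(m^2*h)
Minimum: 27 g/(m^2*h)
Meets spec: Yes


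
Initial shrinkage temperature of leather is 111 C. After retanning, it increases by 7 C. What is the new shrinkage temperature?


118 C


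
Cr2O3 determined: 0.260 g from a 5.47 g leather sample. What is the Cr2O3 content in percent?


4.75%

Cr2O3% = 0.260 / 5.47 x 100
Cr2O3% = 4.75%


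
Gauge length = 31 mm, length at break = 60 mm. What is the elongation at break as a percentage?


93.5%


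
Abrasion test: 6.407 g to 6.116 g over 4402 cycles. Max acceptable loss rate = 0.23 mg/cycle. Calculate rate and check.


Loss = 6.407 - 6.116 = 0.291 g
Rate = 0.291 g / 4402 cycles x 1000 = 0.066 mg/cycle
Max = 0.23 mg/cycle
Passes: Yes


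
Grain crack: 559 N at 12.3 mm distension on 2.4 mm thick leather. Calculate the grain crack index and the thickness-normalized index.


Crack index = 559 / 12.3 = 45.4 N/mm
Normalized = 45.4 / 2.4 = 18.9 N/mm per mm


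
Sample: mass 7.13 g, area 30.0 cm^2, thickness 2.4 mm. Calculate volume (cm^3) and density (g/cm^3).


Volume = 7.200 cm^3
Density = 0.990 g/cm^3


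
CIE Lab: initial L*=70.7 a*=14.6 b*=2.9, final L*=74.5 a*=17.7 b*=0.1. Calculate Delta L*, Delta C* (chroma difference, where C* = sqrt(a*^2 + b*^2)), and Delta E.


Delta L* = 3.8
Delta C* = 2.82
Delta E = 5.65

Delta L* = 74.5 - 70.7 = 3.8
C1* = sqrt((14.6)^2 + (2.9)^2) = 14.885
C2* = sqrt((17.7)^2 + (0.1)^2) = 17.700
Delta C* = 17.700 - 14.885 = 2.82
Delta E = sqrt((3.8)^2 + (3.1)^2 + (-2.8)^2) = 5.65


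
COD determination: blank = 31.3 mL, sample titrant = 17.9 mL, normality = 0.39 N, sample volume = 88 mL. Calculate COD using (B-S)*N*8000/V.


475.1 mg/L


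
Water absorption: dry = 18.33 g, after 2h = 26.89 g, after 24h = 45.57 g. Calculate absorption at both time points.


WA (2h) = (26.89 - 18.33) / 18.33 x 100 = 46.7%
WA (24h) = (45.57 - 18.33) / 18.33 x 100 = 148.6%


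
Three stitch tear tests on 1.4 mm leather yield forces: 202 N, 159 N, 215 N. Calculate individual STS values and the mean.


STS1 = 202 / 1.4 = 144.3 N/mm
STS2 = 159 / 1.4 = 113.6 N/mm
STS3 = 215 / 1.4 = 153.6 N/mm
Mean = (144.3 + 113.6 + 153.6) / 3 = 137.2 N/mm


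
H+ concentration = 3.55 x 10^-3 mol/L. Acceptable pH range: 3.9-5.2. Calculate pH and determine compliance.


pH = 2.45
Compliant: No

pH = -log10(3.55 x 10^-3) = 2.45
Range: 3.9 to 5.2
Compliant: No


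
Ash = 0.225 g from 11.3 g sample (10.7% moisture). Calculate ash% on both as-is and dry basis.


As-is ash% = 0.225 / 11.3 x 100 = 1.99%
Dry mass = 11.3 x (100 - 10.7) / 100 = 10.0909 g
Dry-basis ash% = 0.225 / 10.0909 x 100 = 2.23%


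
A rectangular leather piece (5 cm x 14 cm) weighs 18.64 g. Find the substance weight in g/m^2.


2662.9 g/m^2

Area = 5 x 14 = 70 cm^2
SW = 18.64 / 70 x 10000 = 2662.9 g/m^2


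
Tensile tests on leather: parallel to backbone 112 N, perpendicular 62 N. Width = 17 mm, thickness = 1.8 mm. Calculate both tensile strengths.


Parallel = 3.66 N/mm^2
Perpendicular = 2.03 N/mm^2

Area = 17 x 1.8 = 30.6 mm^2
TS (parallel) = 112 / 30.6 = 3.66 N/mm^2
TS (perpendicular) = 62 / 30.6 = 2.03 N/mm^2


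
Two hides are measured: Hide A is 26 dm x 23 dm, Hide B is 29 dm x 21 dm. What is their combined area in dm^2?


1207 dm^2

Hide A area = 26 x 23 = 598 dm^2
Hide B area = 29 x 21 = 609 dm^2
Total = 598 + 609 = 1207 dm^2


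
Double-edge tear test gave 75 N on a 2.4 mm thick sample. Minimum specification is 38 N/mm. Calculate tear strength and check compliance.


Tear strength = 75 / 2.4 = 31.3 N/mm
Required minimum = 38 N/mm
Compliant: No


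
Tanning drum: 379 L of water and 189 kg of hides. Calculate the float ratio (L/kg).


2.0

Float ratio = water / hide weight
Ratio = 379 / 189 = 2.0


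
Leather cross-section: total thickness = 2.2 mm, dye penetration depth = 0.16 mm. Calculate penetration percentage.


Penetration% = 0.16 / 2.2 x 100
Penetration = 7.3%


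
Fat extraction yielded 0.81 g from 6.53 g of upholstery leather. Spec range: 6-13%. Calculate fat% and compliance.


Fat content = 12.4%
Compliant: Yes

Fat% = 0.81 / 6.53 x 100 = 12.4%
Spec range: 6-13%
Compliant: Yes


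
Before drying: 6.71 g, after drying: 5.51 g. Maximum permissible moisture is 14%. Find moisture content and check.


Moisture content = 17.9%
Acceptable: No


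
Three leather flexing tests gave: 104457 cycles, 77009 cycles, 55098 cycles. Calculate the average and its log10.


Average = (104457 + 77009 + 55098) / 3 = 78855 cycles
log10(78855) = 4.90


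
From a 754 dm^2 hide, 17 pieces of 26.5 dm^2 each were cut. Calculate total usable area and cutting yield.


Usable area = 450.5 dm^2
Yield = 59.7%


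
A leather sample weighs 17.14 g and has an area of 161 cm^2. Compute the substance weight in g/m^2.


Substance weight = mass / area x 10000
SW = 17.14 / 161 x 10000
SW = 1064.6 g/m^2


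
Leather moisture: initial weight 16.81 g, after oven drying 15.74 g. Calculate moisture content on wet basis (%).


6.4%


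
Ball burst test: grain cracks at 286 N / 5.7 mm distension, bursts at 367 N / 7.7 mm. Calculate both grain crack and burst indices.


Crack index = 50.2 N/mm
Burst index = 47.7 N/mm

Crack index = 286 / 5.7 = 50.2 N/mm
Burst index = 367 / 7.7 = 47.7 N/mm


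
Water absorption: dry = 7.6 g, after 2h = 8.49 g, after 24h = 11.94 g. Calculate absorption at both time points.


WA (2h) = (8.49 - 7.6) / 7.6 x 100 = 11.7%
WA (24h) = (11.94 - 7.6) / 7.6 x 100 = 57.1%


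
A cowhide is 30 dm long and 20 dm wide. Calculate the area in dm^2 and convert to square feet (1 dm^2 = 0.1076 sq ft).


600 dm^2
64.56 sq ft

Area = 30 x 20 = 600 dm^2
Conversion: 600 x 0.1076 = 64.56 sq ft


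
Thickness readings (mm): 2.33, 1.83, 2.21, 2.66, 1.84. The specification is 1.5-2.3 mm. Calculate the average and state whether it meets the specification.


Average = 2.17 mm
Within specification: Yes


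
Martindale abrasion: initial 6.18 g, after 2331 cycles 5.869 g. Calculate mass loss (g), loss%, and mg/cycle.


Loss = 6.18 - 5.869 = 0.311 g
Loss% = 0.311 / 6.18 x 100 = 5.03%
Rate = 0.311 / 2331 x 1000 = 0.133 mg/cycle


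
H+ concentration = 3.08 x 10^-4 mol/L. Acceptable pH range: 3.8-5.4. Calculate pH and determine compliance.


pH = -log10(3.08 x 10^-4) = 3.51
Range: 3.8 to 5.4
Compliant: No


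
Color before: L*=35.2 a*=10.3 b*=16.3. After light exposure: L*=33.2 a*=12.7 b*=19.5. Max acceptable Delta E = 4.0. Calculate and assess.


dL = -2.0, da = 2.4, db = 3.2
dE = sqrt((-2.0)^2 + (2.4)^2 + (3.2)^2) = 4.47
Max = 4.0
Passes: No


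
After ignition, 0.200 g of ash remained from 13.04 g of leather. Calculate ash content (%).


Ash% = 0.200 / 13.04 x 100
Ash% = 1.53%


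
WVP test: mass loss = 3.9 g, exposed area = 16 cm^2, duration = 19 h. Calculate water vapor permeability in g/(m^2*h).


WVP = mass_loss / (area x time) x 10000
WVP = 3.9 / (16 x 19) x 10000
WVP = 3.9 / 304 x 10000 = 128.29 g/(m^2*h)


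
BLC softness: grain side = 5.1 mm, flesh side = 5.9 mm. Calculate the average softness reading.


5.50 mm

Average = (5.1 + 5.9) / 2
Average = 5.50 mm


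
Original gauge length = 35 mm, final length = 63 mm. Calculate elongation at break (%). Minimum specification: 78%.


Extension = 63 - 35 = 28 mm
Elongation = 28 / 35 x 100 = 80.0%
Minimum required: 78%
Meets specification: Yes


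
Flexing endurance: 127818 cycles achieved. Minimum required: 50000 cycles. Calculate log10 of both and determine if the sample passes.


log10(127818) = 5.11
log10(50000) = 4.70
Passes: Yes


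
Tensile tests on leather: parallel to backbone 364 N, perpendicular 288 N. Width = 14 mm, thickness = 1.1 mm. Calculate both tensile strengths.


Parallel = 23.64 N/mm^2
Perpendicular = 18.70 N/mm^2


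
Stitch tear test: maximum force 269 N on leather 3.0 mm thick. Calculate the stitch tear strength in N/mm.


89.7 N/mm


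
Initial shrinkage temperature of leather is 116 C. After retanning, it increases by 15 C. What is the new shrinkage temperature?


New Ts = 116 + 15 = 131 C


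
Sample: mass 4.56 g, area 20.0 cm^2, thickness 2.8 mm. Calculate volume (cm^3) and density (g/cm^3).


Volume = 5.600 cm^3
Density = 0.814 g/cm^3

Thickness in cm = 2.8 / 10 = 0.28 cm
Volume = 20.0 x 0.28 = 5.600 cm^3
Density = 4.56 / 5.600 = 0.814 g/cm^3


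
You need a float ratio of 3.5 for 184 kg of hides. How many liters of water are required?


644.0 L

Water = hide weight x target ratio
Water = 184 x 3.5 = 644.0 L


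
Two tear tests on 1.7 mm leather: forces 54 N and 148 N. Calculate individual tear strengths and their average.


Tear 1 = 31.8 N/mm
Tear 2 = 87.1 N/mm
Average = 59.5 N/mm

Tear 1 = 54 / 1.7 = 31.8 N/mm
Tear 2 = 148 / 1.7 = 87.1 N/mm
Average = (31.8 + 87.1) / 2 = 59.5 N/mm


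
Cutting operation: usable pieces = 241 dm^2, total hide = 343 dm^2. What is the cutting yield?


70.3%

Yield = usable / total x 100
Yield = 241 / 343 x 100 = 70.3%


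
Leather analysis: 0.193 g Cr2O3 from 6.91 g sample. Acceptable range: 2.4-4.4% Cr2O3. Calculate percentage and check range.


Cr2O3 = 2.79%
Within range: Yes


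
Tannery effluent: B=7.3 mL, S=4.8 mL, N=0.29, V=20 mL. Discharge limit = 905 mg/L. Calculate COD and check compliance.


COD = (7.3 - 4.8) x 0.29 x 8000 / 20 = 290.0 mg/L
Limit: 905 mg/L
Compliant: Yes


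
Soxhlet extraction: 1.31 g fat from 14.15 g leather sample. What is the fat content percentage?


Fat content = 1.31 / 14.15 x 100
Fat = 9.3%


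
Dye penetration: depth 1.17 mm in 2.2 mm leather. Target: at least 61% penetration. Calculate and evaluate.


Penetration = 1.17 / 2.2 x 100 = 53.2%
Target: 61%
Meets target: No


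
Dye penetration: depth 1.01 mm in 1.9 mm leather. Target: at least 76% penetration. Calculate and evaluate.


Penetration = 1.01 / 1.9 x 100 = 53.2%
Target: 76%
Meets target: No


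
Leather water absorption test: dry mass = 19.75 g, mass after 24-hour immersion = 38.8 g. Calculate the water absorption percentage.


Water absorbed = 38.8 - 19.75 = 19.05 g
WA% = 19.05 / 19.75 x 100 = 96.5%


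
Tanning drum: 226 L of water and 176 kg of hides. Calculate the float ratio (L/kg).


Float ratio = water / hide weight
Ratio = 226 / 176 = 1.3


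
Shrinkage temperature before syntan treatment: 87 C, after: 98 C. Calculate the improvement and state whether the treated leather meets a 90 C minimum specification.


Improvement = 11 C
Meets 90 C spec: Yes

Improvement = 98 - 87 = 11 C
Spec check: 98 C >= 90 C? Yes


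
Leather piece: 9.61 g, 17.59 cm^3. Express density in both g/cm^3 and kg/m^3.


0.546 g/cm^3
546 kg/m^3


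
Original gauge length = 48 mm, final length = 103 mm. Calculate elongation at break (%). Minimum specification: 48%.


Extension = 103 - 48 = 55 mm
Elongation = 55 / 48 x 100 = 114.6%
Minimum required: 48%
Meets specification: Yes


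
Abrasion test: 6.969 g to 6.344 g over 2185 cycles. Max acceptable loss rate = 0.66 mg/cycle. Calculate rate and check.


Loss = 6.969 - 6.344 = 0.625 g
Rate = 0.625 g / 2185 cycles x 1000 = 0.286 mg/cycle
Max = 0.66 mg/cycle
Passes: Yes


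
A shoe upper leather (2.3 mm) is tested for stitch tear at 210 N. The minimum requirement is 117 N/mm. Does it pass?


STS = 91.3 N/mm
Passes: No

STS = 210 / 2.3 = 91.3 N/mm
Minimum required: 117 N/mm
Passes: No


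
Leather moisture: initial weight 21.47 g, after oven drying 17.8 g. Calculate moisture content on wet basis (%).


17.1%

Moisture = 21.47 - 17.8 = 3.67 g
MC = 3.67 / 21.47 x 100 = 17.1%


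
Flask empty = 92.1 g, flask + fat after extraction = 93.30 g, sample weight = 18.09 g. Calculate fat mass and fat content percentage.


Fat mass = 93.30 - 92.1 = 1.20 g
Fat% = 1.20 / 18.09 x 100 = 6.6%


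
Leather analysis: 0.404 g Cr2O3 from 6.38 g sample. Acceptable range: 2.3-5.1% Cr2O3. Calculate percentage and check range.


Cr2O3% = 0.404 / 6.38 x 100 = 6.33%
Acceptable range: 2.3 to 5.1%
Within range: No


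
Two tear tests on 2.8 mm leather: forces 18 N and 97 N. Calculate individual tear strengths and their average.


Tear 1 = 6.4 N/mm
Tear 2 = 34.6 N/mm
Average = 20.5 N/mm

Tear 1 = 18 / 2.8 = 6.4 N/mm
Tear 2 = 97 / 2.8 = 34.6 N/mm
Average = (6.4 + 34.6) / 2 = 20.5 N/mm


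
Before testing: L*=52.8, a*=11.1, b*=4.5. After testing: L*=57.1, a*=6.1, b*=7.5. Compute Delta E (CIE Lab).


Delta E = 7.24

dL = 57.1 - 52.8 = 4.3
da = 6.1 - 11.1 = -5.0
db = 7.5 - 4.5 = 3.0
dE = sqrt((4.3)^2 + (-5.0)^2 + (3.0)^2) = 7.24


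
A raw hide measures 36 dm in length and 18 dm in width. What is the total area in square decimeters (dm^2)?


Area = length x width
Area = 36 x 18 = 648 dm^2


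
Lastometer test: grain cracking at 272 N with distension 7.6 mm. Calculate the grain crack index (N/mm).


35.8 N/mm

Grain crack index = force / distension
Index = 272 / 7.6 = 35.8 N/mm


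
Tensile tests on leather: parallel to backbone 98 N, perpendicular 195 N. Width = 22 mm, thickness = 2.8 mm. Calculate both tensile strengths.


Parallel = 1.59 N/mm^2
Perpendicular = 3.17 N/mm^2

Area = 22 x 2.8 = 61.6 mm^2
TS (parallel) = 98 / 61.6 = 1.59 N/mm^2
TS (perpendicular) = 195 / 61.6 = 3.17 N/mm^2


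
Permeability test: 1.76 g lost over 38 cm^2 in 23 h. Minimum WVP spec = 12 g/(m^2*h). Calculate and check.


WVP = 1.76 / (38 x 23) x 10000 = 20.14 g/(m^2*h)
Minimum: 12 g/(m^2*h)
Meets spec: Yes


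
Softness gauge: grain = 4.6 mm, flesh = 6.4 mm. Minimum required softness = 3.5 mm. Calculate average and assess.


Average = (4.6 + 6.4) / 2 = 5.50 mm
Minimum = 3.5 mm
Meets requirement: Yes


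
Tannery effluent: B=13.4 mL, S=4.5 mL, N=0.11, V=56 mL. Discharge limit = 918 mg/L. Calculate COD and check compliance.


COD = 139.9 mg/L
Compliant: Yes

COD = (13.4 - 4.5) x 0.11 x 8000 / 56 = 139.9 mg/L
Limit: 918 mg/L
Compliant: Yes


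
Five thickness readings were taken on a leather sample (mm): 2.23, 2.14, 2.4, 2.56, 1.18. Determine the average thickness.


Sum = 2.23 + 2.14 + 2.4 + 2.56 + 1.18 = 10.51
Average = 10.51 / 5 = 2.10 mm


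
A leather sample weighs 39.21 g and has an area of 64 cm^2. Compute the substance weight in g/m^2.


6126.6 g/m^2

Substance weight = mass / area x 10000
SW = 39.21 / 64 x 10000
SW = 6126.6 g/m^2


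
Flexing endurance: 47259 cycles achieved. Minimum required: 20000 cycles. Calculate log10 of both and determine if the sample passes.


log10(47259) = 4.67
log10(20000) = 4.30
Passes: Yes


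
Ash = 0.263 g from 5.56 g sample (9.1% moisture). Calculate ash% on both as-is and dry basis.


As-is ash% = 0.263 / 5.56 x 100 = 4.73%
Dry mass = 5.56 x (100 - 9.1) / 100 = 5.05404 g
Dry-basis ash% = 0.263 / 5.05404 x 100 = 5.20%


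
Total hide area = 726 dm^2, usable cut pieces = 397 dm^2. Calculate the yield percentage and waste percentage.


Yield = 54.7%
Waste = 45.3%

Yield = 397 / 726 x 100 = 54.7%
Waste = 726 - 397 = 329 dm^2
Waste% = 100 - 54.7 = 45.3%


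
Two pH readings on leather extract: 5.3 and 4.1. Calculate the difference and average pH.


Difference = 1.2
Average pH = 4.70

Difference = |5.3 - 4.1| = 1.2
Average = (5.3 + 4.1) / 2 = 4.70


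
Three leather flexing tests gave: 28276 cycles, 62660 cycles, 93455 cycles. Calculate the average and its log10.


Average = (28276 + 62660 + 93455) / 3 = 61464 cycles
log10(61464) = 4.79


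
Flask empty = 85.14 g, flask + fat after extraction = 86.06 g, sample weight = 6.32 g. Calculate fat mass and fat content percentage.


Fat mass = 0.92 g
Fat content = 14.6%

Fat mass = 86.06 - 85.14 = 0.92 g
Fat% = 0.92 / 6.32 x 100 = 14.6%


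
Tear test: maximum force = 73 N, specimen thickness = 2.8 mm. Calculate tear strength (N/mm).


26.1 N/mm

Tear strength = force / thickness
Tear = 73 / 2.8 = 26.1 N/mm


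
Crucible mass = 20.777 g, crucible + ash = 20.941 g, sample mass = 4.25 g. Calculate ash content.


Ash mass = 20.941 - 20.777 = 0.164 g
Ash% = 0.164 / 4.25 x 100 = 3.86%


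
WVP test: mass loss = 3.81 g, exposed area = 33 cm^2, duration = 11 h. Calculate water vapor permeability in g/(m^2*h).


WVP = mass_loss / (area x time) x 10000
WVP = 3.81 / (33 x 11) x 10000
WVP = 3.81 / 363 x 10000 = 104.96 g/(m^2*h)
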